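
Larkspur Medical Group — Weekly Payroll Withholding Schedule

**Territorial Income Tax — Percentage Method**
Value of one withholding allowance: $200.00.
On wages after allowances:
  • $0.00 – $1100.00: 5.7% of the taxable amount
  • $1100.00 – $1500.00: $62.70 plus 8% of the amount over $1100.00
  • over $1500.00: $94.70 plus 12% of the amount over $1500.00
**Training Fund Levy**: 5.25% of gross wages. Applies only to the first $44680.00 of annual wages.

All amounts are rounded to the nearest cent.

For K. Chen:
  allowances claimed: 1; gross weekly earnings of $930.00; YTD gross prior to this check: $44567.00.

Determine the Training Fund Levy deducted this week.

$5.93

Training Fund Levy: cap $44680.00 − YTD $44567.00 = $113.00 subject; 5.25% × $113.00 = $5.93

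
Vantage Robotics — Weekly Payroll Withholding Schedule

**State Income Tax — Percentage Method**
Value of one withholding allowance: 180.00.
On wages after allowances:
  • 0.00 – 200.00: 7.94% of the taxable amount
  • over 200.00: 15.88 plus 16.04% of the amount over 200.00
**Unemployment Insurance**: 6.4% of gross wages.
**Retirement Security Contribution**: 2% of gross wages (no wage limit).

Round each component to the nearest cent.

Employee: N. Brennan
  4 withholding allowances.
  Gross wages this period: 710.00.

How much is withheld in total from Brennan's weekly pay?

59.64

State Income Tax: taxable = 710.00 − 4×180.00 = -10.00
  Taxable ≤ 0 → 0.00
Unemployment Insurance: 6.4% × 710.00 = 45.44
Retirement Security Contribution: 2% × 710.00 = 14.20
Total: 0.00 + 45.44 + 14.20 = 59.64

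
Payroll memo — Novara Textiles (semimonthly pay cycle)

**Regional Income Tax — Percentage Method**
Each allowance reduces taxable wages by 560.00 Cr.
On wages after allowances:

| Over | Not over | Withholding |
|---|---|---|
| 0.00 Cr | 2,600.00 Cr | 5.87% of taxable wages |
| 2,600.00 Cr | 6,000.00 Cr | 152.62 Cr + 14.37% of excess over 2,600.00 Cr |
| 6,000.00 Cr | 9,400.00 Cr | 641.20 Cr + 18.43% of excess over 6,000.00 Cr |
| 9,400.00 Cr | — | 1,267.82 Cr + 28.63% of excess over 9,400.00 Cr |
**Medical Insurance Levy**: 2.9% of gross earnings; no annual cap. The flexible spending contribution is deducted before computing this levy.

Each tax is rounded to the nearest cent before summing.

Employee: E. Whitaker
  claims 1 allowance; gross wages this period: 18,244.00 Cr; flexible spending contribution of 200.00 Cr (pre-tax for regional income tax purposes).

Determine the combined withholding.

4,105.55 Cr

Regional Income Tax: taxable = 18,244.00 Cr − 200.00 Cr − 1×560.00 Cr = 17,484.00 Cr
  1,267.82 Cr + 28.63% × (17,484.00 Cr − 9,400.00 Cr) = 1,267.82 Cr + 28.63% × 8,084.00 Cr = 3,582.27 Cr
Medical Insurance Levy: 2.9% × 18,044.00 Cr = 523.28 Cr
Total: 3,582.27 Cr + 523.28 Cr = 4,105.55 Cr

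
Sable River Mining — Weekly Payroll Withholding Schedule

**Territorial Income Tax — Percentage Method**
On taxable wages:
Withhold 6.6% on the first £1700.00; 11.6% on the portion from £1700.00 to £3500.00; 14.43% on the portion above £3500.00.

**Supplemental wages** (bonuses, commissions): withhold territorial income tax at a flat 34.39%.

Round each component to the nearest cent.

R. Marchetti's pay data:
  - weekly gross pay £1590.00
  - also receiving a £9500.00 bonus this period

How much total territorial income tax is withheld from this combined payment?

Territorial Income Tax: taxable = £1590.00
  6.6% × £1590.00 = £104.94
Supplemental (34.39% flat on bonus): 34.39% × £9500.00 = £3267.05
Total territorial income tax: £104.94 + £3267.05 = £3371.99

£3371.99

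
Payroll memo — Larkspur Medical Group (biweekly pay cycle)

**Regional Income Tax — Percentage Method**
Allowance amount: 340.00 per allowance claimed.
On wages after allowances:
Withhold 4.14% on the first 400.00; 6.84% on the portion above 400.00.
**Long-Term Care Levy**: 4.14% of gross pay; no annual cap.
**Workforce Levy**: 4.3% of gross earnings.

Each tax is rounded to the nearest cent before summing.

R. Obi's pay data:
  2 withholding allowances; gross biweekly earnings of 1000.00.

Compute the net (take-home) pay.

Regional Income Tax: taxable = 1000.00 − 2×340.00 = 320.00
  4.14% × 320.00 = 13.25
Long-Term Care Levy: 4.14% × 1000.00 = 41.40
Workforce Levy: 4.3% × 1000.00 = 43.00
Total withheld: 13.25 + 41.40 + 43.00 = 97.65
Net pay: 1000.00 − 97.65 = 902.35

902.35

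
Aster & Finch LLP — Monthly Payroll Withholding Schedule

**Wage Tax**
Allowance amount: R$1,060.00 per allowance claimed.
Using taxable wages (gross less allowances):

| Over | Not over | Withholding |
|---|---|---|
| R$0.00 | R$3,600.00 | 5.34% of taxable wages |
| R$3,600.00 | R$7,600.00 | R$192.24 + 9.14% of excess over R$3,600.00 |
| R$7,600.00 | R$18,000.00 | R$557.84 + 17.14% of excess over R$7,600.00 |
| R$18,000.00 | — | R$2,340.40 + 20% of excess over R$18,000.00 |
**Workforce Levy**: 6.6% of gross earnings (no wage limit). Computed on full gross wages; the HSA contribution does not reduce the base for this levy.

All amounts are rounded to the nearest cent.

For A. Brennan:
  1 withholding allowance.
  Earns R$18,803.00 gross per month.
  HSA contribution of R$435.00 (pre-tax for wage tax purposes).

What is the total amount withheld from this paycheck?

Wage Tax: taxable = R$18,803.00 − R$435.00 − 1×R$1,060.00 = R$17,308.00
  R$557.84 + 17.14% × (R$17,308.00 − R$7,600.00) = R$557.84 + 17.14% × R$9,708.00 = R$2,221.79
Workforce Levy: 6.6% × R$18,803.00 = R$1,241.00
Total: R$2,221.79 + R$1,241.00 = R$3,462.79

R$3,462.79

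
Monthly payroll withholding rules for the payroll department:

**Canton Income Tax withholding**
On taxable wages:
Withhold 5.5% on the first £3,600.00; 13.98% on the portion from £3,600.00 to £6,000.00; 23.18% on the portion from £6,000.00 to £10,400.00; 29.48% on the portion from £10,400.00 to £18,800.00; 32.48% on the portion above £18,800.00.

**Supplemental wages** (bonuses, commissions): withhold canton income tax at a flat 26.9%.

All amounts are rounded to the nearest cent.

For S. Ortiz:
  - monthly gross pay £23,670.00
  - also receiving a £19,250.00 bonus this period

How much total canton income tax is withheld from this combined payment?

£10,789.79

Canton Income Tax: taxable = £23,670.00
  £4,029.76 + 32.48% × (£23,670.00 − £18,800.00) = £4,029.76 + 32.48% × £4,870.00 = £5,611.54
Supplemental (26.9% flat on bonus): 26.9% × £19,250.00 = £5,178.25
Total canton income tax: £5,611.54 + £5,178.25 = £10,789.79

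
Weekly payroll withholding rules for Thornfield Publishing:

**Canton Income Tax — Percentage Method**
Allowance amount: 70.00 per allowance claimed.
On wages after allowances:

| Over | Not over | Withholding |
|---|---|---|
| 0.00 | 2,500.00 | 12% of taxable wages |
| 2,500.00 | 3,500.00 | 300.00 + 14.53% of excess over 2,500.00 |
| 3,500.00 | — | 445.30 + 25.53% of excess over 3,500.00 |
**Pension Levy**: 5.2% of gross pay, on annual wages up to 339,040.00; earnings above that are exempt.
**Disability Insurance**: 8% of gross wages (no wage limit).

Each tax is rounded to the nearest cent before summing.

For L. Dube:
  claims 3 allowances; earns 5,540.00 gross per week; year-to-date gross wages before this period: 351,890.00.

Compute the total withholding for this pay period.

Canton Income Tax: taxable = 5,540.00 − 3×70.00 = 5,330.00
  445.30 + 25.53% × (5,330.00 − 3,500.00) = 445.30 + 25.53% × 1,830.00 = 912.50
Pension Levy: YTD 351,890.00 ≥ cap 339,040.00 → 0.00
Disability Insurance: 8% × 5,540.00 = 443.20
Total: 912.50 + 0.00 + 443.20 = 1,355.70

1,355.70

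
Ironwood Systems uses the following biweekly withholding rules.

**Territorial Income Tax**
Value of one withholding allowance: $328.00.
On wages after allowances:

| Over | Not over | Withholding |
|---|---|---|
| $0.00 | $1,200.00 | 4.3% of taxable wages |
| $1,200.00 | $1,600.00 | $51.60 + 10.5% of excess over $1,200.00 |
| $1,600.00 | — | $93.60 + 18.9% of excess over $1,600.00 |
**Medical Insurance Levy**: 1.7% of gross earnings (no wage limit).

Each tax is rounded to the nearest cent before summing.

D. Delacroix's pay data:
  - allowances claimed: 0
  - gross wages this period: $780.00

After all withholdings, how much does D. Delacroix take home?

Territorial Income Tax: taxable = $780.00
  4.3% × $780.00 = $33.54
Medical Insurance Levy: 1.7% × $780.00 = $13.26
Total withheld: $33.54 + $13.26 = $46.80
Net pay: $780.00 − $46.80 = $733.20

$733.20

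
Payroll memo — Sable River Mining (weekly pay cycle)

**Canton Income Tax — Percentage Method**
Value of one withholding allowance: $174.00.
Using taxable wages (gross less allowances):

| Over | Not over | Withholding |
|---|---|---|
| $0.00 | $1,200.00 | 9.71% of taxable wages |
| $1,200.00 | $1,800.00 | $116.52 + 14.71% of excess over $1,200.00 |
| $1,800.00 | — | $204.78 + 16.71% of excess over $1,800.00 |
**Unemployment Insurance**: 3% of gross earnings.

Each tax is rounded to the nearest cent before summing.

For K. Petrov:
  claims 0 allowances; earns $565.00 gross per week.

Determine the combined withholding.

$71.81

Canton Income Tax: taxable = $565.00
  9.71% × $565.00 = $54.86
Unemployment Insurance: 3% × $565.00 = $16.95
Total: $54.86 + $16.95 = $71.81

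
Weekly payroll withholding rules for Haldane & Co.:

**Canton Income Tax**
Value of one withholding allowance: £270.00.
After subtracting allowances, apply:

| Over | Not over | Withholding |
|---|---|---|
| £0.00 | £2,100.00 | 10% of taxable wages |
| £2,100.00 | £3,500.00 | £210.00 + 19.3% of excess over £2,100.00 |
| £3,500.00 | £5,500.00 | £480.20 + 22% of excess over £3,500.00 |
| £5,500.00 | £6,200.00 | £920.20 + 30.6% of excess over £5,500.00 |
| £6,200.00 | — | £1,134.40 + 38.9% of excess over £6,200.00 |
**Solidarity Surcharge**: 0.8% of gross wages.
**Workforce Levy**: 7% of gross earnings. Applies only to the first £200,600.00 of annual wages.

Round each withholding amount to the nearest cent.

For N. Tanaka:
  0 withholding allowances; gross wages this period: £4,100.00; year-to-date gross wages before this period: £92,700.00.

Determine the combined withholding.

£932.00

Canton Income Tax: taxable = £4,100.00
  £480.20 + 22% × (£4,100.00 − £3,500.00) = £480.20 + 22% × £600.00 = £612.20
Solidarity Surcharge: 0.8% × £4,100.00 = £32.80
Workforce Levy: 7% × £4,100.00 = £287.00
Total: £612.20 + £32.80 + £287.00 = £932.00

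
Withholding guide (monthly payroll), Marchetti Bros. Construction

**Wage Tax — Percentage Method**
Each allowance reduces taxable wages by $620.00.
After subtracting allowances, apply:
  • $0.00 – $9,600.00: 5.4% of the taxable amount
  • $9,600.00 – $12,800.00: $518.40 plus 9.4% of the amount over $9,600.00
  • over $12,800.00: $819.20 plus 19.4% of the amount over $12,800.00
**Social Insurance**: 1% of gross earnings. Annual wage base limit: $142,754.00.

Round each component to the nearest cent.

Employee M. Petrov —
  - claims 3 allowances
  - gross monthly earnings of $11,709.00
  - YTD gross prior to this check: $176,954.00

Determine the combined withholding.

$541.81

Wage Tax: taxable = $11,709.00 − 3×$620.00 = $9,849.00
  $518.40 + 9.4% × ($9,849.00 − $9,600.00) = $518.40 + 9.4% × $249.00 = $541.81
Social Insurance: YTD $176,954.00 ≥ cap $142,754.00 → $0.00
Total: $541.81 + $0.00 = $541.81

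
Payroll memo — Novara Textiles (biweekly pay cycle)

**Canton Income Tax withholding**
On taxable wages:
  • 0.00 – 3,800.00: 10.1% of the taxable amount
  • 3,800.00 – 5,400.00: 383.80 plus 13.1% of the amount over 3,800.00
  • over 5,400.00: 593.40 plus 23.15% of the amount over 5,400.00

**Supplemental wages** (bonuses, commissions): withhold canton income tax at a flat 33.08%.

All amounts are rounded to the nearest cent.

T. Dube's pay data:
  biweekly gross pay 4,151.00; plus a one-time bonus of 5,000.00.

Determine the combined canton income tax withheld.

Canton Income Tax: taxable = 4,151.00
  383.80 + 13.1% × (4,151.00 − 3,800.00) = 383.80 + 13.1% × 351.00 = 429.78
Supplemental (33.08% flat on bonus): 33.08% × 5,000.00 = 1,654.00
Total canton income tax: 429.78 + 1,654.00 = 2,083.78

2,083.78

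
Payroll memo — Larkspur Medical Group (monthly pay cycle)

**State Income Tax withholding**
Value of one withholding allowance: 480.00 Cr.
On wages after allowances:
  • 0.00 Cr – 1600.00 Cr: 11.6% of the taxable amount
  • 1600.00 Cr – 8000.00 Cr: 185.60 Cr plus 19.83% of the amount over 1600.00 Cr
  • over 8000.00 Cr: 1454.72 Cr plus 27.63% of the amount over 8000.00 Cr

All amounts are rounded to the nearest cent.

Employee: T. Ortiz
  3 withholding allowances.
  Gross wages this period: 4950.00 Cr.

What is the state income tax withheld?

State Income Tax: taxable = 4950.00 Cr − 3×480.00 Cr = 3510.00 Cr
  185.60 Cr + 19.83% × (3510.00 Cr − 1600.00 Cr) = 185.60 Cr + 19.83% × 1910.00 Cr = 564.35 Cr

564.35 Cr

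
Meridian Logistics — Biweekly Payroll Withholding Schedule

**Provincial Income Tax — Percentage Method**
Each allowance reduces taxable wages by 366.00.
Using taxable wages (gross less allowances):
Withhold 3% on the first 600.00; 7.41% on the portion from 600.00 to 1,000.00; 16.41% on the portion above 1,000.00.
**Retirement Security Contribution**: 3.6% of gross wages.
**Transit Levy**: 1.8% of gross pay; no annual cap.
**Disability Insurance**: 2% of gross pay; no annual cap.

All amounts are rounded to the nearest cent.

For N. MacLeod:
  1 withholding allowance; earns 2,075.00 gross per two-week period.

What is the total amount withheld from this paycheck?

317.54

Provincial Income Tax: taxable = 2,075.00 − 1×366.00 = 1,709.00
  47.64 + 16.41% × (1,709.00 − 1,000.00) = 47.64 + 16.41% × 709.00 = 163.99
Retirement Security Contribution: 3.6% × 2,075.00 = 74.70
Transit Levy: 1.8% × 2,075.00 = 37.35
Disability Insurance: 2% × 2,075.00 = 41.50
Total: 163.99 + 74.70 + 37.35 + 41.50 = 317.54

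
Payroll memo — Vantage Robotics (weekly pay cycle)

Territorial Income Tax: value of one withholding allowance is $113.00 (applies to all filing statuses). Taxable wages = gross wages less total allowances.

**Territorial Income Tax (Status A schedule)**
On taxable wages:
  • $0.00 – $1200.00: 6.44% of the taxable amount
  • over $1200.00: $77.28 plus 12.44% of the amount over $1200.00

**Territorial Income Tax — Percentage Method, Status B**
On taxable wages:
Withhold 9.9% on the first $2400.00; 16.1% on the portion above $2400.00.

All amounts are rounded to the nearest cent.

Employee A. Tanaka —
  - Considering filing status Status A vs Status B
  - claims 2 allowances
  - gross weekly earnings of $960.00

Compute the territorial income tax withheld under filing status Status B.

Territorial Income Tax (Status B): taxable = $960.00 − 2×$113.00 = $734.00
  9.9% × $734.00 = $72.67

$72.67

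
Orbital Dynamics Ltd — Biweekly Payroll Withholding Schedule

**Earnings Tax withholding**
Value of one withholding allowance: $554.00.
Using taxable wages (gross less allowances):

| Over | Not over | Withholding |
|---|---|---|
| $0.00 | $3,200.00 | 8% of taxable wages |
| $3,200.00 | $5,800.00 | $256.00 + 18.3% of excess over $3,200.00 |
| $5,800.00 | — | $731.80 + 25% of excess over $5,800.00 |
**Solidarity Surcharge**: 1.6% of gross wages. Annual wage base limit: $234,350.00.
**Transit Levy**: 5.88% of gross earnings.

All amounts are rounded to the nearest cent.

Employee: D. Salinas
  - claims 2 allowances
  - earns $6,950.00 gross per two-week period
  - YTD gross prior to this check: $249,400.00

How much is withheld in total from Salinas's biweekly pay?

Earnings Tax: taxable = $6,950.00 − 2×$554.00 = $5,842.00
  $731.80 + 25% × ($5,842.00 − $5,800.00) = $731.80 + 25% × $42.00 = $742.30
Solidarity Surcharge: YTD $249,400.00 ≥ cap $234,350.00 → $0.00
Transit Levy: 5.88% × $6,950.00 = $408.66
Total: $742.30 + $0.00 + $408.66 = $1,150.96

$1,150.96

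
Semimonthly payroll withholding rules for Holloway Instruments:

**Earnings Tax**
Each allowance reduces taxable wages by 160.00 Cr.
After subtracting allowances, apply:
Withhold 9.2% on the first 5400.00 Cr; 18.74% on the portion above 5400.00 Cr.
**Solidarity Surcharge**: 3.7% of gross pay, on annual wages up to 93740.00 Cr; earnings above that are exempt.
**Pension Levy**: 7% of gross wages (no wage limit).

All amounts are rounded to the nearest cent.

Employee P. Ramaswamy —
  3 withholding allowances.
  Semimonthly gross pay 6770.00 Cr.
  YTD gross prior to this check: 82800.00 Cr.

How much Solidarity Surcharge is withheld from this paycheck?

250.49 Cr

Solidarity Surcharge: 3.7% × 6770.00 Cr = 250.49 Cr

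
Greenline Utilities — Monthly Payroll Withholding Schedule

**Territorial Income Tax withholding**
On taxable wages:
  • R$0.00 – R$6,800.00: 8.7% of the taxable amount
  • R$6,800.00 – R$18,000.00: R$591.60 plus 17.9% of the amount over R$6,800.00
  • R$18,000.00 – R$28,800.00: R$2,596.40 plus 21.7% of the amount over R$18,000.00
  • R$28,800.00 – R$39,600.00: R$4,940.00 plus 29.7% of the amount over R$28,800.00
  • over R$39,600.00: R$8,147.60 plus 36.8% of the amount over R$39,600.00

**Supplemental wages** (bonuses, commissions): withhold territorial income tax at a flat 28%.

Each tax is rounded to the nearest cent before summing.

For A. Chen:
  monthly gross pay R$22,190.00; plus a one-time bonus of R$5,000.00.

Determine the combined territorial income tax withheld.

R$4,905.63

Territorial Income Tax: taxable = R$22,190.00
  R$2,596.40 + 21.7% × (R$22,190.00 − R$18,000.00) = R$2,596.40 + 21.7% × R$4,190.00 = R$3,505.63
Supplemental (28% flat on bonus): 28% × R$5,000.00 = R$1,400.00
Total territorial income tax: R$3,505.63 + R$1,400.00 = R$4,905.63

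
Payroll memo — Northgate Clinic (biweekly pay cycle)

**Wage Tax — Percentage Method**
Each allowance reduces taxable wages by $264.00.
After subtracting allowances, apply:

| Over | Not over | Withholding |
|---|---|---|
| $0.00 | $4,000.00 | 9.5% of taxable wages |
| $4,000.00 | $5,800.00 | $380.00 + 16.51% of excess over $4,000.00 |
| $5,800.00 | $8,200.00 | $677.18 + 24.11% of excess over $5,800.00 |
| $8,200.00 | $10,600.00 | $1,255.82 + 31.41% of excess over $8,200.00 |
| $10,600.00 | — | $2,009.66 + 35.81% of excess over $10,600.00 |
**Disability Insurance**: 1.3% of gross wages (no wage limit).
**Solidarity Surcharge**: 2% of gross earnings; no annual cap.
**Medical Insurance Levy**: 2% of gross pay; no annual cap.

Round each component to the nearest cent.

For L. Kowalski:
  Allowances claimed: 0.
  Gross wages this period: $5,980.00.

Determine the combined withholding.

Wage Tax: taxable = $5,980.00
  $677.18 + 24.11% × ($5,980.00 − $5,800.00) = $677.18 + 24.11% × $180.00 = $720.58
Disability Insurance: 1.3% × $5,980.00 = $77.74
Solidarity Surcharge: 2% × $5,980.00 = $119.60
Medical Insurance Levy: 2% × $5,980.00 = $119.60
Total: $720.58 + $77.74 + $119.60 + $119.60 = $1,037.52

$1,037.52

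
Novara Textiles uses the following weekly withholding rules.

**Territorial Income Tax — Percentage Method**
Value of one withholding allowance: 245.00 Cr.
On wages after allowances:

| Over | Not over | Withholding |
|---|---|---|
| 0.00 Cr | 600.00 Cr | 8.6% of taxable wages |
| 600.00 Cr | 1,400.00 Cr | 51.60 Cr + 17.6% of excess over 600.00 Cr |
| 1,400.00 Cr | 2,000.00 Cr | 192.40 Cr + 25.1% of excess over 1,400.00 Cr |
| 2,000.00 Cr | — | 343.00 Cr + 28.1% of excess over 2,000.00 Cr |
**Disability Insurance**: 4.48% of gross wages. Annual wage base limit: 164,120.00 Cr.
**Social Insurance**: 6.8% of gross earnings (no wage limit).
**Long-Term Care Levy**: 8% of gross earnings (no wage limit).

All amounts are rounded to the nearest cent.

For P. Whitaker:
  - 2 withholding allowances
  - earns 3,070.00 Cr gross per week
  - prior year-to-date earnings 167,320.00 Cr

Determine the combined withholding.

Territorial Income Tax: taxable = 3,070.00 Cr − 2×245.00 Cr = 2,580.00 Cr
  343.00 Cr + 28.1% × (2,580.00 Cr − 2,000.00 Cr) = 343.00 Cr + 28.1% × 580.00 Cr = 505.98 Cr
Disability Insurance: YTD 167,320.00 Cr ≥ cap 164,120.00 Cr → 0.00 Cr
Social Insurance: 6.8% × 3,070.00 Cr = 208.76 Cr
Long-Term Care Levy: 8% × 3,070.00 Cr = 245.60 Cr
Total: 505.98 Cr + 0.00 Cr + 208.76 Cr + 245.60 Cr = 960.34 Cr

960.34 Cr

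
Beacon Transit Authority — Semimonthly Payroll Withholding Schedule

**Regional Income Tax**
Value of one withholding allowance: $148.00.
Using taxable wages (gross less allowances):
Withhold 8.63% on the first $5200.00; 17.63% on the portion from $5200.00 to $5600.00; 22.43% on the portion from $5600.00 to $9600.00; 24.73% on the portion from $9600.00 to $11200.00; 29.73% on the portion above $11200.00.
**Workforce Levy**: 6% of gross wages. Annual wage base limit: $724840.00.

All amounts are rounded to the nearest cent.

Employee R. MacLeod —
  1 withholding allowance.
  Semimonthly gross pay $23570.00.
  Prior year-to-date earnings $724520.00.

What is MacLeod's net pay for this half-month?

$18105.04

Regional Income Tax: taxable = $23570.00 − 1×$148.00 = $23422.00
  $1812.16 + 29.73% × ($23422.00 − $11200.00) = $1812.16 + 29.73% × $12222.00 = $5445.76
Workforce Levy: cap $724840.00 − YTD $724520.00 = $320.00 subject; 6% × $320.00 = $19.20
Total withheld: $5445.76 + $19.20 = $5464.96
Net pay: $23570.00 − $5464.96 = $18105.04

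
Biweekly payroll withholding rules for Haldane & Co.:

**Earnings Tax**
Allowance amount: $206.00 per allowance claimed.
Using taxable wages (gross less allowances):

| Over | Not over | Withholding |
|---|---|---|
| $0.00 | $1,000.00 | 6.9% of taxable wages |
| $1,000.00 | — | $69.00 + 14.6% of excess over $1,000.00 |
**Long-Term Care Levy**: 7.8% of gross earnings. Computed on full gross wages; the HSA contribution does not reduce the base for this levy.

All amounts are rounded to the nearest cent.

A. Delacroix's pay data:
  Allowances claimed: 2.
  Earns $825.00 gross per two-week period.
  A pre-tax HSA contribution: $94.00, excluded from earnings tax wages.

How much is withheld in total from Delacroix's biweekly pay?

Earnings Tax: taxable = $825.00 − $94.00 − 2×$206.00 = $319.00
  6.9% × $319.00 = $22.01
Long-Term Care Levy: 7.8% × $825.00 = $64.35
Total: $22.01 + $64.35 = $86.36

$86.36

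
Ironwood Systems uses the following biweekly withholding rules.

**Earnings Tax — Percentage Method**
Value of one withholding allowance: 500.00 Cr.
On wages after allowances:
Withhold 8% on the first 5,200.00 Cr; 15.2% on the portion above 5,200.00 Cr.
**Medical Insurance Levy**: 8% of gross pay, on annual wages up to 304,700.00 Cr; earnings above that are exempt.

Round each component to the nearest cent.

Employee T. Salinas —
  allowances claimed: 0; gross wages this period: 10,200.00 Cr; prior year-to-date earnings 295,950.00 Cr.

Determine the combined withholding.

Earnings Tax: taxable = 10,200.00 Cr
  416.00 Cr + 15.2% × (10,200.00 Cr − 5,200.00 Cr) = 416.00 Cr + 15.2% × 5,000.00 Cr = 1,176.00 Cr
Medical Insurance Levy: cap 304,700.00 Cr − YTD 295,950.00 Cr = 8,750.00 Cr subject; 8% × 8,750.00 Cr = 700.00 Cr
Total: 1,176.00 Cr + 700.00 Cr = 1,876.00 Cr

1,876.00 Cr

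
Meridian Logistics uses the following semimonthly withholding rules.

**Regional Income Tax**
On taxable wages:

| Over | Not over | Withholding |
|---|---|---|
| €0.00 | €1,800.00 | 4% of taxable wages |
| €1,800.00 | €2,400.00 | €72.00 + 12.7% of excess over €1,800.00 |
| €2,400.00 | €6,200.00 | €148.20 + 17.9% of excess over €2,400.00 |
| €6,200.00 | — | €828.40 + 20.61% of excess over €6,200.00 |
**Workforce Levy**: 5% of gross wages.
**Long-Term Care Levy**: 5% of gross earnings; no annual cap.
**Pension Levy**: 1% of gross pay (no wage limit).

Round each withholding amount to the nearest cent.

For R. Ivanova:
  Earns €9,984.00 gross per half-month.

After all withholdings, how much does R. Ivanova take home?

€7,277.48

Regional Income Tax: taxable = €9,984.00
  €828.40 + 20.61% × (€9,984.00 − €6,200.00) = €828.40 + 20.61% × €3,784.00 = €1,608.28
Workforce Levy: 5% × €9,984.00 = €499.20
Long-Term Care Levy: 5% × €9,984.00 = €499.20
Pension Levy: 1% × €9,984.00 = €99.84
Total withheld: €1,608.28 + €499.20 + €499.20 + €99.84 = €2,706.52
Net pay: €9,984.00 − €2,706.52 = €7,277.48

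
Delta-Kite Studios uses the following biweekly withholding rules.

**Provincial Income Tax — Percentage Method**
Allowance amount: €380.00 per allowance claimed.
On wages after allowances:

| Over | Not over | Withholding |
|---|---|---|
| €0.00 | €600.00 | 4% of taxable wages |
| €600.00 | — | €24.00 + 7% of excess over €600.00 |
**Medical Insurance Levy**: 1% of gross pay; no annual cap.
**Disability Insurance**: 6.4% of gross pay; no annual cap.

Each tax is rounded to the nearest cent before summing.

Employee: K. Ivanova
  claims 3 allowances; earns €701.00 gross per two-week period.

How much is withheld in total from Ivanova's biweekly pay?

Provincial Income Tax: taxable = €701.00 − 3×€380.00 = €-439.00
  Taxable ≤ 0 → €0.00
Medical Insurance Levy: 1% × €701.00 = €7.01
Disability Insurance: 6.4% × €701.00 = €44.86
Total: €0.00 + €7.01 + €44.86 = €51.87

€51.87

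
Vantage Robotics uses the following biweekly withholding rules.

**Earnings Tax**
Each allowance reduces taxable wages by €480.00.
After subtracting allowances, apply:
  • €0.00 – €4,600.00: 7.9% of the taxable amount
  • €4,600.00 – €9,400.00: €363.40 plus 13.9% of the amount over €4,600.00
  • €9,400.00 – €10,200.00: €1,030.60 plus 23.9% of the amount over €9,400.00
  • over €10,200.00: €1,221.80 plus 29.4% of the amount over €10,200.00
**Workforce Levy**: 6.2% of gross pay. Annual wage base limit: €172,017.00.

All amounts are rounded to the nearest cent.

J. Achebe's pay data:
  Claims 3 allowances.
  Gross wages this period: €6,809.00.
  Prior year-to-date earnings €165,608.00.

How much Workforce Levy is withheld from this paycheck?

€397.36

Workforce Levy: cap €172,017.00 − YTD €165,608.00 = €6,409.00 subject; 6.2% × €6,409.00 = €397.36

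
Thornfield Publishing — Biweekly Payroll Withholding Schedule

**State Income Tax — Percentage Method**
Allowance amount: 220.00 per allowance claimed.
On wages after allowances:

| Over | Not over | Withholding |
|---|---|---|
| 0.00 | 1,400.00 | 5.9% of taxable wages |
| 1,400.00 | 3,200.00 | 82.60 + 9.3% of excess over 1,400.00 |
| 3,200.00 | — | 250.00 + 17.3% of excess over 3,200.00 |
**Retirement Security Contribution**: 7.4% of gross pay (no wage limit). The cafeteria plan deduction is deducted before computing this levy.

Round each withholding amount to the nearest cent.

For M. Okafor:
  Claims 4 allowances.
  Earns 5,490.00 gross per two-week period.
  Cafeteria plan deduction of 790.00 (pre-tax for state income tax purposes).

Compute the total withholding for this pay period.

State Income Tax: taxable = 5,490.00 − 790.00 − 4×220.00 = 3,820.00
  250.00 + 17.3% × (3,820.00 − 3,200.00) = 250.00 + 17.3% × 620.00 = 357.26
Retirement Security Contribution: 7.4% × 4,700.00 = 347.80
Total: 357.26 + 347.80 = 705.06

705.06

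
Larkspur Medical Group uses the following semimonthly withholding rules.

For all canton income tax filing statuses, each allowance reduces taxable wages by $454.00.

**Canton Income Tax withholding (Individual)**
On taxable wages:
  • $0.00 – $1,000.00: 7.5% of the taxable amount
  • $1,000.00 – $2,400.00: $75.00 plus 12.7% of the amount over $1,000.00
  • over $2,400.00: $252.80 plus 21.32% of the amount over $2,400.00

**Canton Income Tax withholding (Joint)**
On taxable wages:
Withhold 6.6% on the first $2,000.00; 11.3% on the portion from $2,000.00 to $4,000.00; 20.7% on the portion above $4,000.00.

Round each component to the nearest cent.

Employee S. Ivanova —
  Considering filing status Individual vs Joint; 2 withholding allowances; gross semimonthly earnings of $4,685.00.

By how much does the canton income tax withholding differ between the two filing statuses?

Canton Income Tax (Individual): taxable = $4,685.00 − 2×$454.00 = $3,777.00
  $252.80 + 21.32% × ($3,777.00 − $2,400.00) = $252.80 + 21.32% × $1,377.00 = $546.38
Canton Income Tax (Joint): taxable = $4,685.00 − 2×$454.00 = $3,777.00
  $132.00 + 11.3% × ($3,777.00 − $2,000.00) = $132.00 + 11.3% × $1,777.00 = $332.80
Difference: |$546.38 − $332.80| = $213.58 (higher under Individual)

$213.58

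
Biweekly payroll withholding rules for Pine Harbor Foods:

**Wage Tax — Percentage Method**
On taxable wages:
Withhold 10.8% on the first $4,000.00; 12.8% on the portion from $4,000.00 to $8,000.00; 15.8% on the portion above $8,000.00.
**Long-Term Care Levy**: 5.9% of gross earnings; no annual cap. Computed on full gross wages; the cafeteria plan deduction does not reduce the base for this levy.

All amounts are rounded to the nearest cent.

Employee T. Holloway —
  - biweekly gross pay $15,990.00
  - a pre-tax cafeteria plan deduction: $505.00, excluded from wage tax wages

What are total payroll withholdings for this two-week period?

$3,070.04

Wage Tax: taxable = $15,990.00 − $505.00 = $15,485.00
  $944.00 + 15.8% × ($15,485.00 − $8,000.00) = $944.00 + 15.8% × $7,485.00 = $2,126.63
Long-Term Care Levy: 5.9% × $15,990.00 = $943.41
Total: $2,126.63 + $943.41 = $3,070.04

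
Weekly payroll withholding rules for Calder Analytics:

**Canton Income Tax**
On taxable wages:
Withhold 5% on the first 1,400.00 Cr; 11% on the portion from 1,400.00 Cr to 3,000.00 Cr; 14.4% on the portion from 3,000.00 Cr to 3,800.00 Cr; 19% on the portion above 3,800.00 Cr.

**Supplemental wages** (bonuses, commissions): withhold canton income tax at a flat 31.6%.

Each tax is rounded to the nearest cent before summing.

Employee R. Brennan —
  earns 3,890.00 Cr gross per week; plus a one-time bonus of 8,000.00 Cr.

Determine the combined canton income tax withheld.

2,906.30 Cr

Canton Income Tax: taxable = 3,890.00 Cr
  361.20 Cr + 19% × (3,890.00 Cr − 3,800.00 Cr) = 361.20 Cr + 19% × 90.00 Cr = 378.30 Cr
Supplemental (31.6% flat on bonus): 31.6% × 8,000.00 Cr = 2,528.00 Cr
Total canton income tax: 378.30 Cr + 2,528.00 Cr = 2,906.30 Cr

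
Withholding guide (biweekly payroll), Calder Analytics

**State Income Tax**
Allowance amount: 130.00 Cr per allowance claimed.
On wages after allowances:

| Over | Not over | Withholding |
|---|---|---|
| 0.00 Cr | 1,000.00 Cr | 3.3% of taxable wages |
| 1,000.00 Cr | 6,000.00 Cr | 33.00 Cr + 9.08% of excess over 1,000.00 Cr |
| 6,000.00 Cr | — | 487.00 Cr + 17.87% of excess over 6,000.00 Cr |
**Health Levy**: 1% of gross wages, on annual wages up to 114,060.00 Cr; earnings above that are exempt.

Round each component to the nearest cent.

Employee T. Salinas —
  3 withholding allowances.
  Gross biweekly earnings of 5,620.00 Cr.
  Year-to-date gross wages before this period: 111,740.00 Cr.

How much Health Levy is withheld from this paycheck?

23.20 Cr

Health Levy: cap 114,060.00 Cr − YTD 111,740.00 Cr = 2,320.00 Cr subject; 1% × 2,320.00 Cr = 23.20 Cr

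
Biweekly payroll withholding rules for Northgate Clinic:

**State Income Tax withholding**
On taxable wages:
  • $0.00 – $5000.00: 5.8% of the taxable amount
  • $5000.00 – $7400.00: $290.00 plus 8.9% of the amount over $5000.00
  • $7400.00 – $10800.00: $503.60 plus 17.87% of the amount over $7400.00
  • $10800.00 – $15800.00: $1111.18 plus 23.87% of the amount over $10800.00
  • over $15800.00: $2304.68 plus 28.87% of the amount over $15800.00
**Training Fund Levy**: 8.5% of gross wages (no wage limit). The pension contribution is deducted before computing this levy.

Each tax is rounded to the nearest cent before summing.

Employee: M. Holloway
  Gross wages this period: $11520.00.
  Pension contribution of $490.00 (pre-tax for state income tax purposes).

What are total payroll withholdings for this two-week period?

State Income Tax: taxable = $11520.00 − $490.00 = $11030.00
  $1111.18 + 23.87% × ($11030.00 − $10800.00) = $1111.18 + 23.87% × $230.00 = $1166.08
Training Fund Levy: 8.5% × $11030.00 = $937.55
Total: $1166.08 + $937.55 = $2103.63

$2103.63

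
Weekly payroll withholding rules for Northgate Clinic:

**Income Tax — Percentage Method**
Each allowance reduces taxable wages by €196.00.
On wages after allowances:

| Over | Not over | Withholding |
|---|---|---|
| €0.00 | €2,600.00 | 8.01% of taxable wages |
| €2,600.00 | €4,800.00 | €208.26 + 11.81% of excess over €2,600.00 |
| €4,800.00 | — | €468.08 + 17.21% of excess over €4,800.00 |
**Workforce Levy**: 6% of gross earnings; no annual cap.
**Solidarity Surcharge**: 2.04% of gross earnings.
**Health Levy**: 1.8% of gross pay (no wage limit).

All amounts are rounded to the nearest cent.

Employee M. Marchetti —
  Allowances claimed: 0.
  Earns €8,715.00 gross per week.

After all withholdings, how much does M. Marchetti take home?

€6,715.59

Income Tax: taxable = €8,715.00
  €468.08 + 17.21% × (€8,715.00 − €4,800.00) = €468.08 + 17.21% × €3,915.00 = €1,141.85
Workforce Levy: 6% × €8,715.00 = €522.90
Solidarity Surcharge: 2.04% × €8,715.00 = €177.79
Health Levy: 1.8% × €8,715.00 = €156.87
Total withheld: €1,141.85 + €522.90 + €177.79 + €156.87 = €1,999.41
Net pay: €8,715.00 − €1,999.41 = €6,715.59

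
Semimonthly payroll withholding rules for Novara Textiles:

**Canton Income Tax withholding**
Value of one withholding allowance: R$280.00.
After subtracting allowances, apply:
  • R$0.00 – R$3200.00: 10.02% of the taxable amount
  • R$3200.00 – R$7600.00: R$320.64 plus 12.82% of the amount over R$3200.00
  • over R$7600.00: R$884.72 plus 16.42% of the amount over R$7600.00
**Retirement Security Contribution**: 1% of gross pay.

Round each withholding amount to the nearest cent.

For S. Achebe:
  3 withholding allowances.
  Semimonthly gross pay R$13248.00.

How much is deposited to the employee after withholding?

Canton Income Tax: taxable = R$13248.00 − 3×R$280.00 = R$12408.00
  R$884.72 + 16.42% × (R$12408.00 − R$7600.00) = R$884.72 + 16.42% × R$4808.00 = R$1674.19
Retirement Security Contribution: 1% × R$13248.00 = R$132.48
Total withheld: R$1674.19 + R$132.48 = R$1806.67
Net pay: R$13248.00 − R$1806.67 = R$11441.33

R$11441.33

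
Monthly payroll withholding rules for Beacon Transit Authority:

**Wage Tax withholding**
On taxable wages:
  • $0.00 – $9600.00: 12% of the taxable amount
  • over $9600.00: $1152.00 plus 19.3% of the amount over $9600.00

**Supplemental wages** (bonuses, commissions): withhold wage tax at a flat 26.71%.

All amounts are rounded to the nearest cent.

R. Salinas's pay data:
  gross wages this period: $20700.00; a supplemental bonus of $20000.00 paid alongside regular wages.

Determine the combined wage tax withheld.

Wage Tax: taxable = $20700.00
  $1152.00 + 19.3% × ($20700.00 − $9600.00) = $1152.00 + 19.3% × $11100.00 = $3294.30
Supplemental (26.71% flat on bonus): 26.71% × $20000.00 = $5342.00
Total wage tax: $3294.30 + $5342.00 = $8636.30

$8636.30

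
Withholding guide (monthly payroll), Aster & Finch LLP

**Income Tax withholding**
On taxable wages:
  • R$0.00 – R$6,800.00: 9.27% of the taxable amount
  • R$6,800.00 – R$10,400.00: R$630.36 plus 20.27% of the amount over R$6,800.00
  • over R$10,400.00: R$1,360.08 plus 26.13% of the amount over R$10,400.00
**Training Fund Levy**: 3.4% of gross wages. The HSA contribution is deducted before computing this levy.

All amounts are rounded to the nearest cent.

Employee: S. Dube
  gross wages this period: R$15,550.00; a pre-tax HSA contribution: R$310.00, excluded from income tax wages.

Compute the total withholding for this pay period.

R$3,142.93

Income Tax: taxable = R$15,550.00 − R$310.00 = R$15,240.00
  R$1,360.08 + 26.13% × (R$15,240.00 − R$10,400.00) = R$1,360.08 + 26.13% × R$4,840.00 = R$2,624.77
Training Fund Levy: 3.4% × R$15,240.00 = R$518.16
Total: R$2,624.77 + R$518.16 = R$3,142.93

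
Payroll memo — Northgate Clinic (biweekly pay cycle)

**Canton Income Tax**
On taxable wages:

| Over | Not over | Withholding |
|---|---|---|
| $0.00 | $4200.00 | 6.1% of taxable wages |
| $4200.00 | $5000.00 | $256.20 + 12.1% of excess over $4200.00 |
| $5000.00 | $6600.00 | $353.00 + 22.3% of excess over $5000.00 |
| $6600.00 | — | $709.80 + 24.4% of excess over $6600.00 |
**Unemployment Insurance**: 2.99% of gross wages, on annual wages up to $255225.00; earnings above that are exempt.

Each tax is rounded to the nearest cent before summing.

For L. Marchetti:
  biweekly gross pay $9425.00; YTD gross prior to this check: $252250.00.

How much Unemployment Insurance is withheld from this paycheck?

Unemployment Insurance: cap $255225.00 − YTD $252250.00 = $2975.00 subject; 2.99% × $2975.00 = $88.95

$88.95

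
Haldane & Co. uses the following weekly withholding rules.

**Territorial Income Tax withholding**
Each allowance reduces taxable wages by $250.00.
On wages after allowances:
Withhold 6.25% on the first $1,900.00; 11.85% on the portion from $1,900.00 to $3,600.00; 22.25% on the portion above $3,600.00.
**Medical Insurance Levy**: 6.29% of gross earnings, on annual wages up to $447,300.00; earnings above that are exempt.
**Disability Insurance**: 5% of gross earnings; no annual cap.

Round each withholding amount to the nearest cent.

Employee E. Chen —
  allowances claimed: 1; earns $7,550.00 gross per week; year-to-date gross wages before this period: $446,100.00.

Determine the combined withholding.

$1,596.43

Territorial Income Tax: taxable = $7,550.00 − 1×$250.00 = $7,300.00
  $320.20 + 22.25% × ($7,300.00 − $3,600.00) = $320.20 + 22.25% × $3,700.00 = $1,143.45
Medical Insurance Levy: cap $447,300.00 − YTD $446,100.00 = $1,200.00 subject; 6.29% × $1,200.00 = $75.48
Disability Insurance: 5% × $7,550.00 = $377.50
Total: $1,143.45 + $75.48 + $377.50 = $1,596.43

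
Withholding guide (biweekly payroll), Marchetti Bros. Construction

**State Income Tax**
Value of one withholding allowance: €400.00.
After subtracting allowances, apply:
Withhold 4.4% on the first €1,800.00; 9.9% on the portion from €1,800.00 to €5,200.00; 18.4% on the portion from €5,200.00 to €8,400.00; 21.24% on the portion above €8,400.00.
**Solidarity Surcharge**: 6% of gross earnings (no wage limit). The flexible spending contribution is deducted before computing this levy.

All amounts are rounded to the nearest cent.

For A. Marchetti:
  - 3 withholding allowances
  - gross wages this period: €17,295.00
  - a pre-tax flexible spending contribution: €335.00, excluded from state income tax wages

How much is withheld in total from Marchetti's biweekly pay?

€3,585.46

State Income Tax: taxable = €17,295.00 − €335.00 − 3×€400.00 = €15,760.00
  €1,004.60 + 21.24% × (€15,760.00 − €8,400.00) = €1,004.60 + 21.24% × €7,360.00 = €2,567.86
Solidarity Surcharge: 6% × €16,960.00 = €1,017.60
Total: €2,567.86 + €1,017.60 = €3,585.46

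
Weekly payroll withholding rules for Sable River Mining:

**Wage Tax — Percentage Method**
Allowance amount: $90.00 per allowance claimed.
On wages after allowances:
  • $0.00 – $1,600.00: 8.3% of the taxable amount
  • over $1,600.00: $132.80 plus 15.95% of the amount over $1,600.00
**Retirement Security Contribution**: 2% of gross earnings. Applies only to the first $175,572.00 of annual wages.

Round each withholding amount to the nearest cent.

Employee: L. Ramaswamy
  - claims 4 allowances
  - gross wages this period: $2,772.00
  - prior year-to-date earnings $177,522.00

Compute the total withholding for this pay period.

Wage Tax: taxable = $2,772.00 − 4×$90.00 = $2,412.00
  $132.80 + 15.95% × ($2,412.00 − $1,600.00) = $132.80 + 15.95% × $812.00 = $262.31
Retirement Security Contribution: YTD $177,522.00 ≥ cap $175,572.00 → $0.00
Total: $262.31 + $0.00 = $262.31

$262.31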